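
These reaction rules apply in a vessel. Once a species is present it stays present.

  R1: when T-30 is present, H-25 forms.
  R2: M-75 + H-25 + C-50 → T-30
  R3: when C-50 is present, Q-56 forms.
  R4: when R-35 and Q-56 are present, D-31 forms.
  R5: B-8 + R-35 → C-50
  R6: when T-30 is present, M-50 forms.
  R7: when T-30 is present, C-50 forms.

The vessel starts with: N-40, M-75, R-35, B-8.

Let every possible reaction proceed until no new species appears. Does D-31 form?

B-8 and R-35 present → C-50 forms (R5).
C-50 present → Q-56 forms (R3).
R-35 and Q-56 present → D-31 forms (R4).

Yes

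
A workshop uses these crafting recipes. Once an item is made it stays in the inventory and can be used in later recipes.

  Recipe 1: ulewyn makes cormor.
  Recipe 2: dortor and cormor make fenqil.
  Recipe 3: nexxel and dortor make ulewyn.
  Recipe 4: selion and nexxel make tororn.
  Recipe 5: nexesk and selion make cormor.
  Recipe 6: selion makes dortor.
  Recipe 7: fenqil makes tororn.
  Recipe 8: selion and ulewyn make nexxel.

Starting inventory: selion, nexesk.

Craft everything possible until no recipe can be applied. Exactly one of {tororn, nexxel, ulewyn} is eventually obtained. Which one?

tororn

Using Recipe 5, nexesk and selion make cormor.
Using Recipe 6, selion makes dortor.
Using Recipe 2, dortor and cormor make fenqil.
fenqil → tororn (Recipe 7).
nexxel would need selion and ulewyn (Recipe 8), but ulewyn is never obtained. ulewyn would need nexxel and dortor (Recipe 3), but nexxel is never obtained.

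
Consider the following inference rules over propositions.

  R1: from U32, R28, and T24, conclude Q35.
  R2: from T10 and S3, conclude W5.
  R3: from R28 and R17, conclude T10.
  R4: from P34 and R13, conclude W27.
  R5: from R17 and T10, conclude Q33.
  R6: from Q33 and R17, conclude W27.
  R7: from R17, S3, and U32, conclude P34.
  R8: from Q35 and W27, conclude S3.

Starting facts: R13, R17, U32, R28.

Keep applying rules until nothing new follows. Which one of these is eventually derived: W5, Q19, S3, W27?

R28 and R17 hold, so T10 follows (R3).
From R17 and T10, R5 gives Q33.
Q33 and R17 hold, so W27 follows (R6).
S3 would need Q35 and W27 (R8), but Q35 is never established. W5 would need T10 and S3 (R2), but S3 is never established. No rule produces Q19, and it is not given.

W27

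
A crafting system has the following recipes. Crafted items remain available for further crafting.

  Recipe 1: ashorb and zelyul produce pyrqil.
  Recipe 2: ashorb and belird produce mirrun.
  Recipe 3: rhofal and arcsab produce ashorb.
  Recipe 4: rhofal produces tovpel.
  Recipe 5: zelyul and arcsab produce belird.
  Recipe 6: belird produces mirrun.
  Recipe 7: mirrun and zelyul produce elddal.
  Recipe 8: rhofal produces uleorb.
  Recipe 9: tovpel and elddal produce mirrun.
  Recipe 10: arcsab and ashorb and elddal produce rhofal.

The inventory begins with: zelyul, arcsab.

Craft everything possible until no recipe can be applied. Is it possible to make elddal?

Yes

zelyul and arcsab → belird (Recipe 5).
Using Recipe 6, belird makes mirrun.
mirrun and zelyul → elddal (Recipe 7).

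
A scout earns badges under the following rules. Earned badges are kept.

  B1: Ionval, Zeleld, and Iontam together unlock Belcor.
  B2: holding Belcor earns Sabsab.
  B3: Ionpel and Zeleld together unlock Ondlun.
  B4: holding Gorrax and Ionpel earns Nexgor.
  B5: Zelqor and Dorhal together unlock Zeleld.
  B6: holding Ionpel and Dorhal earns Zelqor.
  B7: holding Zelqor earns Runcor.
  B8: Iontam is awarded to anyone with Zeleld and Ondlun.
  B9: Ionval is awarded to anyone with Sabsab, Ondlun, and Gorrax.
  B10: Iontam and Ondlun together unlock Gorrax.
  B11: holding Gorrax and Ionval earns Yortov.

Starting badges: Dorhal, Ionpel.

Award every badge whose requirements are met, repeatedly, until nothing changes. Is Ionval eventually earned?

No

Ionval would need Sabsab, Ondlun, and Gorrax (B9), but Sabsab is never earned.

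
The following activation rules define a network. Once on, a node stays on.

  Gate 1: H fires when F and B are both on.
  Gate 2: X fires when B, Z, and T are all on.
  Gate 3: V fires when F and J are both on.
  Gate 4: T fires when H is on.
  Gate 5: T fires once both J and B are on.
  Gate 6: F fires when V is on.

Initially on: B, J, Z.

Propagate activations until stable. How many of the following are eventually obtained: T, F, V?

J and B are on, so T fires (Gate 5).
T: reached.
F would need V (Gate 6), but V never turns on.
V would need F and J (Gate 3), but F never turns on.
Reached: T — 1 of the 3.

1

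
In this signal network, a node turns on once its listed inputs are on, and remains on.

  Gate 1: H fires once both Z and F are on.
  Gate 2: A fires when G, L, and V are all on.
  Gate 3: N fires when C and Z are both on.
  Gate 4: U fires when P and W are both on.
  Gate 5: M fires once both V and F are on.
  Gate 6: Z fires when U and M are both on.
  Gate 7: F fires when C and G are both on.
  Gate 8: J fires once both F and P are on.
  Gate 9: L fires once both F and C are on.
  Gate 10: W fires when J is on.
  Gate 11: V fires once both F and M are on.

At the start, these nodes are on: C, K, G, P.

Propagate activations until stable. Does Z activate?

Z would need U and M (Gate 6), but M never turns on.

No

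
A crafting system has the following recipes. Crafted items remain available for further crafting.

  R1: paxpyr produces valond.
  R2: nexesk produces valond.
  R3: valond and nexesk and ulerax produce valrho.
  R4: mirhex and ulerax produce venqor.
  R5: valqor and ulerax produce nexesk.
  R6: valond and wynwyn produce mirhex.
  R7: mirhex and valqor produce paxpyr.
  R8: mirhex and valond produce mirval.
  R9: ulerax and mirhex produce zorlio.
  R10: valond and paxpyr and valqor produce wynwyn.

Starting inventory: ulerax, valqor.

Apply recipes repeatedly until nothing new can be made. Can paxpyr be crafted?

paxpyr would need mirhex and valqor (R7), but mirhex is never obtained.

No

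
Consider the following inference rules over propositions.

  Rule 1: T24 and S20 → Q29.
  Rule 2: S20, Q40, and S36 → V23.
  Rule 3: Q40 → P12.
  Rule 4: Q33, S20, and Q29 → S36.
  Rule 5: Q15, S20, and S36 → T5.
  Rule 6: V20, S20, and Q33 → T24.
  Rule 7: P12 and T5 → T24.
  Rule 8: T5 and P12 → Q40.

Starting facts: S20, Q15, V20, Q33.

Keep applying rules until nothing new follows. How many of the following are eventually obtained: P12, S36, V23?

From V20, S20, and Q33, Rule 6 gives T24.
T24 and S20 hold, so Q29 follows (Rule 1).
From Q33, S20, and Q29, Rule 4 gives S36.
P12 would need Q40 (Rule 3), but Q40 is never established.
S36: reached.
V23 would need S20, Q40, and S36 (Rule 2), but Q40 is never established.
Reached: S36 — 1 of the 3.

1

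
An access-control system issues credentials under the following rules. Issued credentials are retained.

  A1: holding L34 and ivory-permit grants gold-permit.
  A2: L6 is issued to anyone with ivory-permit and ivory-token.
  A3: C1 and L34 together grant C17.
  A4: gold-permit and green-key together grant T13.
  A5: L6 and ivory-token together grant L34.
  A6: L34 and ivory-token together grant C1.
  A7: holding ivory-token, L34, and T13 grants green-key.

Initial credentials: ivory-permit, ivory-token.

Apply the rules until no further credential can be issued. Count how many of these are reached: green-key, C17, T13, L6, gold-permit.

Holding ivory-permit and ivory-token grants L6 (A2).
Holding L6 and ivory-token grants L34 (A5).
Holding L34 and ivory-permit grants gold-permit (A1).
Holding L34 and ivory-token grants C1 (A6).
Holding C1 and L34 grants C17 (A3).
green-key would need ivory-token, L34, and T13 (A7), but T13 is never granted.
C17: reached.
T13 would need gold-permit and green-key (A4), but green-key is never granted.
L6: reached.
gold-permit: reached.
Reached: C17, L6, and gold-permit — 3 of the 5.

3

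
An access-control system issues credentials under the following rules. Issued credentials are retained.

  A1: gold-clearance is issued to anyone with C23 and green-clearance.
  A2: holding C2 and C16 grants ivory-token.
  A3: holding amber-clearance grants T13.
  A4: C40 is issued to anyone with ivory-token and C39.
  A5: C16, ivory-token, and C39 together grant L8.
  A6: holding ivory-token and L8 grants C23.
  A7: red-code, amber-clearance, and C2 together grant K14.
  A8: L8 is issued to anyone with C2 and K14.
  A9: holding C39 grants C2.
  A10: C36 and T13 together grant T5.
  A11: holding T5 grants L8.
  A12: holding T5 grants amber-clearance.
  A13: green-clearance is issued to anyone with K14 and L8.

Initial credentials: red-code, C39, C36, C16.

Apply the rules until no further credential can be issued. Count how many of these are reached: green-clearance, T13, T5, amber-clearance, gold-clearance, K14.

0

green-clearance would need K14 and L8 (A13), but K14 is never granted.
T13 would need amber-clearance (A3), but amber-clearance is never granted.
T5 would need C36 and T13 (A10), but T13 is never granted.
amber-clearance would need T5 (A12), but T5 is never granted.
gold-clearance would need C23 and green-clearance (A1), but green-clearance is never granted.
K14 would need red-code, amber-clearance, and C2 (A7), but amber-clearance is never granted.
None of the 6 are reached.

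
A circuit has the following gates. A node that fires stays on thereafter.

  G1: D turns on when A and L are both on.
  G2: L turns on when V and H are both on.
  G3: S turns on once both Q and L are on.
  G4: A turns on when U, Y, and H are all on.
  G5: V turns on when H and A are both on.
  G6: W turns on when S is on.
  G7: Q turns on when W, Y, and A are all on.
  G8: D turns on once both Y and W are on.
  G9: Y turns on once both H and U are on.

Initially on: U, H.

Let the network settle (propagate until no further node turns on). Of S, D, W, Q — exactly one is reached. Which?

D

H and U are on, so Y turns on (G9).
U, Y, and H are on, so A turns on (G4).
G5: H and A on → V on.
G2: V and H on → L on.
A and L are on, so D turns on (G1).
Q would need W, Y, and A (G7), but W never turns on. S would need Q and L (G3), but Q never turns on. W would need S (G6), but S never turns on.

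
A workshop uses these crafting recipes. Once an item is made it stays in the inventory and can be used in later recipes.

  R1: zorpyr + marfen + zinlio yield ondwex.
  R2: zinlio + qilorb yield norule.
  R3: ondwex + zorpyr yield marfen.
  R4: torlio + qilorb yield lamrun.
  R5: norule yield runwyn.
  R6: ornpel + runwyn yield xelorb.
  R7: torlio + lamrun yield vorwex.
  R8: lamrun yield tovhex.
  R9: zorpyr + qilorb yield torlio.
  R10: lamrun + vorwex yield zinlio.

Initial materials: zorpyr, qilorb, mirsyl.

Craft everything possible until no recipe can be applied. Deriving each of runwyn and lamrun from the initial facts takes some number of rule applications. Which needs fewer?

lamrun

lamrun: zorpyr + qilorb → torlio (R9). Using R4, torlio and qilorb make lamrun. [2 rule applications]
runwyn: zorpyr + qilorb → torlio (R9). torlio + qilorb → lamrun (R4). torlio + lamrun → vorwex (R7). lamrun + vorwex → zinlio (R10). zinlio + qilorb → norule (R2). norule → runwyn (R5). [6 rule applications]
lamrun needs fewer.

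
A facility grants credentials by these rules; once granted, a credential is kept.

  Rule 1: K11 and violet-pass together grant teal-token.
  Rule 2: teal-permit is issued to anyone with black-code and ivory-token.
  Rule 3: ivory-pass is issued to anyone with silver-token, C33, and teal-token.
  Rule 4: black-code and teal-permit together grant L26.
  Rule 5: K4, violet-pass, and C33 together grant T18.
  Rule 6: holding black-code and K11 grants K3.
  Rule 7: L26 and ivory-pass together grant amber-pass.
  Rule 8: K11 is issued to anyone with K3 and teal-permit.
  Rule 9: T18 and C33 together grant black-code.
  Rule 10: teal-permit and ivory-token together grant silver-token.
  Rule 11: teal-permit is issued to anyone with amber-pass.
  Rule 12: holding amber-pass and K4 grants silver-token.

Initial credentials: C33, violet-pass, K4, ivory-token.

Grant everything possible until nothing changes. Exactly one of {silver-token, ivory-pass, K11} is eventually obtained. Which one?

silver-token

Holding K4, violet-pass, and C33 grants T18 (Rule 5).
Holding T18 and C33 grants black-code (Rule 9).
Holding black-code and ivory-token grants teal-permit (Rule 2).
Holding teal-permit and ivory-token grants silver-token (Rule 10).
K11 would need K3 and teal-permit (Rule 8), but K3 is never granted. ivory-pass would need silver-token, C33, and teal-token (Rule 3), but teal-token is never granted.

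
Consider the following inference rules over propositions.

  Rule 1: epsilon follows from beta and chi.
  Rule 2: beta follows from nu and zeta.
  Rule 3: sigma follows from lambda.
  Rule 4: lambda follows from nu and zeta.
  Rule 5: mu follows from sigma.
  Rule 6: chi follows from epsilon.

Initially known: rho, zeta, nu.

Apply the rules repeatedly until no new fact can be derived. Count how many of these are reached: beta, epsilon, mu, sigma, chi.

nu and zeta hold, so lambda follows (Rule 4).
From nu and zeta, Rule 2 gives beta.
lambda holds, so sigma follows (Rule 3).
From sigma, Rule 5 gives mu.
beta: reached.
epsilon would need beta and chi (Rule 1), but chi is never established.
mu: reached.
sigma: reached.
chi would need epsilon (Rule 6), but epsilon is never established.
Reached: beta, mu, and sigma — 3 of the 5.

3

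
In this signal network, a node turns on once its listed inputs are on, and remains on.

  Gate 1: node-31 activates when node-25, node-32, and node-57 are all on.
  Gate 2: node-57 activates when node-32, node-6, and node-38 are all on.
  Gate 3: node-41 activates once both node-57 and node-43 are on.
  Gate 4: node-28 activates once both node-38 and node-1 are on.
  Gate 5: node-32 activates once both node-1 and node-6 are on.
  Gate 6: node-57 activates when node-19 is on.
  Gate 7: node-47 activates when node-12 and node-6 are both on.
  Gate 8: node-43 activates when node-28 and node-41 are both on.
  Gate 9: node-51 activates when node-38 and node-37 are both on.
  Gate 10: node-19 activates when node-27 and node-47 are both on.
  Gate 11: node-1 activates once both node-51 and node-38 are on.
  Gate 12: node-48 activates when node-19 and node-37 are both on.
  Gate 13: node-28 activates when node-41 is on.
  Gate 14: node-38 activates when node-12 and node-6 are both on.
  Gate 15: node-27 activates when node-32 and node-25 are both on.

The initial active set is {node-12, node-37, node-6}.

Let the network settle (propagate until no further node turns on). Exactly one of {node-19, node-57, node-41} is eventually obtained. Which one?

Gate 14: node-12 and node-6 on → node-38 on.
node-38 and node-37 are on, so node-51 activates (Gate 9).
node-51 and node-38 are on, so node-1 activates (Gate 11).
node-1 and node-6 are on, so node-32 activates (Gate 5).
Gate 2: node-32, node-6, and node-38 on → node-57 on.
node-41 would need node-57 and node-43 (Gate 3), but node-43 never turns on. node-19 would need node-27 and node-47 (Gate 10), but node-27 never turns on.

node-57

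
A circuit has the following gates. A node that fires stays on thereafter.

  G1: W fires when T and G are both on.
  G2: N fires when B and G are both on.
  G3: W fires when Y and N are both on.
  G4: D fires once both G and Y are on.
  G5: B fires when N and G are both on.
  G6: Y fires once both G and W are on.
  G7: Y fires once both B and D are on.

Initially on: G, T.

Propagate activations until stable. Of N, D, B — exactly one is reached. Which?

D

T and G are on, so W fires (G1).
G6: G and W on → Y on.
G4: G and Y on → D on.
B would need N and G (G5), but N never turns on. N would need B and G (G2), but B never turns on.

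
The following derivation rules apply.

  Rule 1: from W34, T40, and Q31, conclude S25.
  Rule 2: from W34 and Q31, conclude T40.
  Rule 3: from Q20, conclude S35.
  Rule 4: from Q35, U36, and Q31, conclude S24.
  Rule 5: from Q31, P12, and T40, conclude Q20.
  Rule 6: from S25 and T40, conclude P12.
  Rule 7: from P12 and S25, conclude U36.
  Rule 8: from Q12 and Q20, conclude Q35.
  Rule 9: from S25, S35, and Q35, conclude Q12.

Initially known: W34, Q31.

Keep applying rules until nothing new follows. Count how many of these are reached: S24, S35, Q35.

1

W34 and Q31 hold, so T40 follows (Rule 2).
From W34, T40, and Q31, Rule 1 gives S25.
S25 and T40 hold, so P12 follows (Rule 6).
From Q31, P12, and T40, Rule 5 gives Q20.
From Q20, Rule 3 gives S35.
S24 would need Q35, U36, and Q31 (Rule 4), but Q35 is never established.
S35: reached.
Q35 would need Q12 and Q20 (Rule 8), but Q12 is never established.
Reached: S35 — 1 of the 3.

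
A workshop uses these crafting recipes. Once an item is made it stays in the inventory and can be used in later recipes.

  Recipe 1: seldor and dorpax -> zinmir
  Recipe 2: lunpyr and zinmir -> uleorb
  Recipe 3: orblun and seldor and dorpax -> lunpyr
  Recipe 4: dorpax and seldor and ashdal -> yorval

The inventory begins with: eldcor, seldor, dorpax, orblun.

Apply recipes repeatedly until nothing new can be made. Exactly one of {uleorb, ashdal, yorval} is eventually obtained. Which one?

seldor and dorpax -> zinmir (Recipe 1).
Using Recipe 3, orblun, seldor, and dorpax make lunpyr.
lunpyr and zinmir -> uleorb (Recipe 2).
No rule produces ashdal, and it is not given. yorval would need dorpax, seldor, and ashdal (Recipe 4), but ashdal is never obtained.

uleorb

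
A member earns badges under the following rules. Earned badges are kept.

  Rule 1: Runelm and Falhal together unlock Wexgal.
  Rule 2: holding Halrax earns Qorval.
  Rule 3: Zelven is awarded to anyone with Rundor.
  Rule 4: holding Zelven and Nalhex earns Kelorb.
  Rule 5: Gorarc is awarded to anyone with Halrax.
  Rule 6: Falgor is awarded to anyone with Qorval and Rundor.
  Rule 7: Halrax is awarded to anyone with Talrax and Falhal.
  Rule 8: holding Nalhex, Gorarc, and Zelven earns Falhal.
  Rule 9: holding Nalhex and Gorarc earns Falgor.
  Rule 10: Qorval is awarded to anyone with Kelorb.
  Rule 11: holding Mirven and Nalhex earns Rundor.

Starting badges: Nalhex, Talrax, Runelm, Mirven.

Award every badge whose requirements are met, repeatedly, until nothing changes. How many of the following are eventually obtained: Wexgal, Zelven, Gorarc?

With Mirven and Nalhex, Rundor is earned (Rule 11).
With Rundor, Zelven is earned (Rule 3).
Wexgal would need Runelm and Falhal (Rule 1), but Falhal is never earned.
Zelven: reached.
Gorarc would need Halrax (Rule 5), but Halrax is never earned.
Reached: Zelven — 1 of the 3.

1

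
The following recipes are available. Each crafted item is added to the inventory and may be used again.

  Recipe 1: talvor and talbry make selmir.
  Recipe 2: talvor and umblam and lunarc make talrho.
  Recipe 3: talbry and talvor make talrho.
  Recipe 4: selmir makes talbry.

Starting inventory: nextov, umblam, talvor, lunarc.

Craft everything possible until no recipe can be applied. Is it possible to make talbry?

No

talbry would need selmir (Recipe 4), but selmir is never obtained.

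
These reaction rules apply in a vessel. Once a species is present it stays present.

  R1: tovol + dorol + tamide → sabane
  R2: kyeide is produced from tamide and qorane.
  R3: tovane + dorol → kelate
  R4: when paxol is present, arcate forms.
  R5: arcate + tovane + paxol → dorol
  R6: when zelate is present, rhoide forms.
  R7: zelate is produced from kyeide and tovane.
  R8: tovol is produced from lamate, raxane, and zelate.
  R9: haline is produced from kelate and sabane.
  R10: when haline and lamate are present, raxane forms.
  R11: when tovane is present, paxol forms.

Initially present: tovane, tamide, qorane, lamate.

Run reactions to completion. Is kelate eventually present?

Yes

tovane present → paxol forms (R11).
paxol present → arcate forms (R4).
arcate, tovane, and paxol present → dorol forms (R5).
tovane and dorol present → kelate forms (R3).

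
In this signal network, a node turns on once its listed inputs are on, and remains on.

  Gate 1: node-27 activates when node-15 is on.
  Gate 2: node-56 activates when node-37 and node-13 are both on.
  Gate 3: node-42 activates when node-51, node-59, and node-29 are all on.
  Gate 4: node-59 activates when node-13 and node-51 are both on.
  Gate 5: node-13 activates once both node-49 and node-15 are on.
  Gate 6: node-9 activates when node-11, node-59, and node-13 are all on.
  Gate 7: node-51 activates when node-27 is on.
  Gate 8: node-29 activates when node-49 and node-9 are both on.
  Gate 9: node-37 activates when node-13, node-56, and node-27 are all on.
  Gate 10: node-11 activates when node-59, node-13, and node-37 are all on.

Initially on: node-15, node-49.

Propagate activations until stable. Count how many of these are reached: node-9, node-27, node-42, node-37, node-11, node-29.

1

Gate 1: node-15 on → node-27 on.
node-9 would need node-11, node-59, and node-13 (Gate 6), but node-11 never turns on.
node-27: reached.
node-42 would need node-51, node-59, and node-29 (Gate 3), but node-29 never turns on.
node-37 would need node-13, node-56, and node-27 (Gate 9), but node-56 never turns on.
node-11 would need node-59, node-13, and node-37 (Gate 10), but node-37 never turns on.
node-29 would need node-49 and node-9 (Gate 8), but node-9 never turns on.
Reached: node-27 — 1 of the 6.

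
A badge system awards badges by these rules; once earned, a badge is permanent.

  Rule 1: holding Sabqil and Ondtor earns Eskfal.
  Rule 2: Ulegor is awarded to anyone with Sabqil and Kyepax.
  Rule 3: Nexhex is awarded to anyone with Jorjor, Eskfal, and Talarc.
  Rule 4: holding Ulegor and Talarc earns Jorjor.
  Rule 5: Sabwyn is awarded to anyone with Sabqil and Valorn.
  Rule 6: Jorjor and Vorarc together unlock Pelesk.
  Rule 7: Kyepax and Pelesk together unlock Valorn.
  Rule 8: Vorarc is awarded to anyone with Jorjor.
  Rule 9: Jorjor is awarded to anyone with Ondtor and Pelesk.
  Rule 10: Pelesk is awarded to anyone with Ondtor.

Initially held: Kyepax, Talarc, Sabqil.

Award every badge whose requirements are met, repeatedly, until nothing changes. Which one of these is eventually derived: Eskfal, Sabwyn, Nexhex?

With Sabqil and Kyepax, Ulegor is earned (Rule 2).
With Ulegor and Talarc, Jorjor is earned (Rule 4).
With Jorjor, Vorarc is earned (Rule 8).
With Jorjor and Vorarc, Pelesk is earned (Rule 6).
With Kyepax and Pelesk, Valorn is earned (Rule 7).
With Sabqil and Valorn, Sabwyn is earned (Rule 5).
Nexhex would need Jorjor, Eskfal, and Talarc (Rule 3), but Eskfal is never earned. Eskfal would need Sabqil and Ondtor (Rule 1), but Ondtor is never earned.

Sabwyn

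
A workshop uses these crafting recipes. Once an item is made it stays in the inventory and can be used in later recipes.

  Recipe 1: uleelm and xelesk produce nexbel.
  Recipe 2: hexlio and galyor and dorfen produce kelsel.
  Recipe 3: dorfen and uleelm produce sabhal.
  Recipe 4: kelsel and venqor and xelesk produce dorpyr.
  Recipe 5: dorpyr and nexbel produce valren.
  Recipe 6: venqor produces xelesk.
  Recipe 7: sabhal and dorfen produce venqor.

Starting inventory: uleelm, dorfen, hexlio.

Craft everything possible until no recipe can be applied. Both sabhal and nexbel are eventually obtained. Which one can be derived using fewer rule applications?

sabhal

sabhal: dorfen and uleelm → sabhal (Recipe 3). [1 rule application]
nexbel: Using Recipe 3, dorfen and uleelm make sabhal. sabhal and dorfen → venqor (Recipe 7). Using Recipe 6, venqor makes xelesk. uleelm and xelesk → nexbel (Recipe 1). [4 rule applications]
sabhal needs fewer.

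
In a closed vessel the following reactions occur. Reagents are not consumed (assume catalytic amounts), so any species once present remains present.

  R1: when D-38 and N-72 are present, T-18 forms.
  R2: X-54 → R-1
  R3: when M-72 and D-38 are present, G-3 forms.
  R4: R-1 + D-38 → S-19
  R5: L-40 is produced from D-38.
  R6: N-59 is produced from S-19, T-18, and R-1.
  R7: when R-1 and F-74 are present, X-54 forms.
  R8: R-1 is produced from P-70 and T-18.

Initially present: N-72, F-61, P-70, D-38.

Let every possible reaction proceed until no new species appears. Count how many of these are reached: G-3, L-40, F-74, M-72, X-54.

D-38 present → L-40 forms (R5).
G-3 would need M-72 and D-38 (R3), but M-72 never forms.
L-40: reached.
No rule produces F-74, and it is not given.
No rule produces M-72, and it is not given.
X-54 would need R-1 and F-74 (R7), but F-74 never forms.
Reached: L-40 — 1 of the 5.

1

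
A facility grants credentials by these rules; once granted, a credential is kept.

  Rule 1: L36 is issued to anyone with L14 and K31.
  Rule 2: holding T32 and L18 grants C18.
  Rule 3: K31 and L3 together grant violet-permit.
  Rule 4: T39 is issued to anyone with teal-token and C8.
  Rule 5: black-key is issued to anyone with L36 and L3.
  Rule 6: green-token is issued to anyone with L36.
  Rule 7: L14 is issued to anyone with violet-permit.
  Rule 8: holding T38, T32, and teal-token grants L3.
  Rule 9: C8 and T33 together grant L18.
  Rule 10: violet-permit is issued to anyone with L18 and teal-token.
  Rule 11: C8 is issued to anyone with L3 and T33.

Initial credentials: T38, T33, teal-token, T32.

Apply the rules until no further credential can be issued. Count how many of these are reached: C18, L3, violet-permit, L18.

4

Holding T38, T32, and teal-token grants L3 (Rule 8).
Holding L3 and T33 grants C8 (Rule 11).
Holding C8 and T33 grants L18 (Rule 9).
Holding T32 and L18 grants C18 (Rule 2).
Holding L18 and teal-token grants violet-permit (Rule 10).
C18: reached.
L3: reached.
violet-permit: reached.
L18: reached.
All 4 are reached.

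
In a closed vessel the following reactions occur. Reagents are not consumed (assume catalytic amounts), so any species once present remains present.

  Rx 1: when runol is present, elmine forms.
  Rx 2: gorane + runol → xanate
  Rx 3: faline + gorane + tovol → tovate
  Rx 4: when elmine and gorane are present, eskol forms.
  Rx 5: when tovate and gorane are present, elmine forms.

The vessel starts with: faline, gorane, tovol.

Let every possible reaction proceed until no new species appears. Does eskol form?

faline, gorane, and tovol present → tovate forms (Rx 3).
tovate and gorane present → elmine forms (Rx 5).
elmine and gorane present → eskol forms (Rx 4).

Yes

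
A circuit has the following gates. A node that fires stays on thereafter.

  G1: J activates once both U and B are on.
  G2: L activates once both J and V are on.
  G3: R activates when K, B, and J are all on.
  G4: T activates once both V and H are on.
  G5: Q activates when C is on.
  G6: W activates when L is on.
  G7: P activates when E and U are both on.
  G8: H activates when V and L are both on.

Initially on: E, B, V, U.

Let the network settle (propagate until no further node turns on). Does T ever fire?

Yes

U and B are on, so J activates (G1).
G2: J and V on → L on.
G8: V and L on → H on.
G4: V and H on → T on.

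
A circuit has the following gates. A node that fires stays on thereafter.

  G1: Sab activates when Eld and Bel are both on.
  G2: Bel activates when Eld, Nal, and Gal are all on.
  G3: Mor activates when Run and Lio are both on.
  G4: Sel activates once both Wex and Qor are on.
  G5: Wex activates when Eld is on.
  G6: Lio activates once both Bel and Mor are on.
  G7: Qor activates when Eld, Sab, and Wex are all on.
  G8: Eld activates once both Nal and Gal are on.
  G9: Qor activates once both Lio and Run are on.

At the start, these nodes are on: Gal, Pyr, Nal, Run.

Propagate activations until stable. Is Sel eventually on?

G8: Nal and Gal on → Eld on.
Eld, Nal, and Gal are on, so Bel activates (G2).
G5: Eld on → Wex on.
Eld and Bel are on, so Sab activates (G1).
Eld, Sab, and Wex are on, so Qor activates (G7).
Wex and Qor are on, so Sel activates (G4).

Yes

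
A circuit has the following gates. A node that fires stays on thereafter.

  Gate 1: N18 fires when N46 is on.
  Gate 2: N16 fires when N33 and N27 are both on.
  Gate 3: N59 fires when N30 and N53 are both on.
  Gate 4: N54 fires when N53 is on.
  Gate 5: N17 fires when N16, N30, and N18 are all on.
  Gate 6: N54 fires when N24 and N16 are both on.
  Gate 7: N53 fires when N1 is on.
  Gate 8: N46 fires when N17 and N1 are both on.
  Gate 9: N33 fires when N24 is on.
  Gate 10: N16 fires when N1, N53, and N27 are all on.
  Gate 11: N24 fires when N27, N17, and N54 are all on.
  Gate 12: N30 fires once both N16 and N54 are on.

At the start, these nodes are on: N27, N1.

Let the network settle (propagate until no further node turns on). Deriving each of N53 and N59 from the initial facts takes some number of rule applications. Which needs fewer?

N53

N53: Gate 7: N1 on → N53 on. [1 rule application]
N59: Gate 7: N1 on → N53 on. Gate 10: N1, N53, and N27 on → N16 on. Gate 4: N53 on → N54 on. Gate 12: N16 and N54 on → N30 on. Gate 3: N30 and N53 on → N59 on. [5 rule applications]
N53 needs fewer.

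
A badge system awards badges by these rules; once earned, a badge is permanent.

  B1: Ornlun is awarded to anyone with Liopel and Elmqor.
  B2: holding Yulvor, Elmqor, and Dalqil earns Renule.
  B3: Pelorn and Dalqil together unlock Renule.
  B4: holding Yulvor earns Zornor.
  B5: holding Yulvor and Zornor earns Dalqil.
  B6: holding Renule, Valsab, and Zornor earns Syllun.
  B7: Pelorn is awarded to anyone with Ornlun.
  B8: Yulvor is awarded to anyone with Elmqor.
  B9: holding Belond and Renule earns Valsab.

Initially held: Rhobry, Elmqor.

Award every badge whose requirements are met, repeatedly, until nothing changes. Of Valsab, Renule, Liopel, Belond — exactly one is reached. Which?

With Elmqor, Yulvor is earned (B8).
With Yulvor, Zornor is earned (B4).
With Yulvor and Zornor, Dalqil is earned (B5).
With Yulvor, Elmqor, and Dalqil, Renule is earned (B2).
No rule produces Liopel, and it is not given. Valsab would need Belond and Renule (B9), but Belond is never earned. No rule produces Belond, and it is not given.

Renule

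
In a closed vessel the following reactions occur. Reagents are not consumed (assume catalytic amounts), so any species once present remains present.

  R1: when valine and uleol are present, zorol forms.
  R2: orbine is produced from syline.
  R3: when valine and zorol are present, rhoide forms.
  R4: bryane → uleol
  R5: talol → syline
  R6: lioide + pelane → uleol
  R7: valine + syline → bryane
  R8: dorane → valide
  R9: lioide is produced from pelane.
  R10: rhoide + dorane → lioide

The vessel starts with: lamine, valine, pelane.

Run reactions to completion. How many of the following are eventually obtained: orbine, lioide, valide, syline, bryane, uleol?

2

pelane present → lioide forms (R9).
lioide and pelane present → uleol forms (R6).
orbine would need syline (R2), but syline never forms.
lioide: reached.
valide would need dorane (R8), but dorane never forms.
syline would need talol (R5), but talol never forms.
bryane would need valine and syline (R7), but syline never forms.
uleol: reached.
Reached: lioide and uleol — 2 of the 6.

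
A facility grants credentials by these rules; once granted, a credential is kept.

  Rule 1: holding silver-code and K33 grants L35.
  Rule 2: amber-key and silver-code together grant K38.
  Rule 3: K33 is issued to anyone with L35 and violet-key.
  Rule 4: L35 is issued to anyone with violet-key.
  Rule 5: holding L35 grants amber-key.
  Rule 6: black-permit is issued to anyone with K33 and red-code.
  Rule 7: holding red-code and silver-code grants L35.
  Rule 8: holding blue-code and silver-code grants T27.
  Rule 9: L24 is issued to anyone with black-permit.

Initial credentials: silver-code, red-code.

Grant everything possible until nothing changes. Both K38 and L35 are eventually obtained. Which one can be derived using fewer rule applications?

L35

L35: Holding red-code and silver-code grants L35 (Rule 7). [1 rule application]
K38: Holding red-code and silver-code grants L35 (Rule 7). Holding L35 grants amber-key (Rule 5). Holding amber-key and silver-code grants K38 (Rule 2). [3 rule applications]
L35 needs fewer.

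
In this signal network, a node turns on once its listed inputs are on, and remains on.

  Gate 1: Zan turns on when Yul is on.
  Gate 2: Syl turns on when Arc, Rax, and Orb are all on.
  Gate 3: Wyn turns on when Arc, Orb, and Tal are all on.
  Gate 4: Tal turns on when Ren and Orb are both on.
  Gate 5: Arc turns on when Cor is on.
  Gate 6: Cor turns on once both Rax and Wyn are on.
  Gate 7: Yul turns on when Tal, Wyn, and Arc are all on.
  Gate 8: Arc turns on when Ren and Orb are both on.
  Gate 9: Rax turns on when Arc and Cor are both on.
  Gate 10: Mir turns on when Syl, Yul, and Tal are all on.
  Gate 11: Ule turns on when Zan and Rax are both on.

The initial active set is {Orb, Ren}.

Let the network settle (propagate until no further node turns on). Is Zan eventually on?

Yes

Ren and Orb are on, so Arc turns on (Gate 8).
Gate 4: Ren and Orb on → Tal on.
Arc, Orb, and Tal are on, so Wyn turns on (Gate 3).
Tal, Wyn, and Arc are on, so Yul turns on (Gate 7).
Yul is on, so Zan turns on (Gate 1).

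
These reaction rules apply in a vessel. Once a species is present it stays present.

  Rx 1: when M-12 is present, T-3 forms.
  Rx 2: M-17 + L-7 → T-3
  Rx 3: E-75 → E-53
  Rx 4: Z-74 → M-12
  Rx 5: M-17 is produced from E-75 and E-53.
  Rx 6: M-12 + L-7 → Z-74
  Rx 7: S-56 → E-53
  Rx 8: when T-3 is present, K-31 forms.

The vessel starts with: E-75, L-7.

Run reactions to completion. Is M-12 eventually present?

No

M-12 would need Z-74 (Rx 4), but Z-74 never forms.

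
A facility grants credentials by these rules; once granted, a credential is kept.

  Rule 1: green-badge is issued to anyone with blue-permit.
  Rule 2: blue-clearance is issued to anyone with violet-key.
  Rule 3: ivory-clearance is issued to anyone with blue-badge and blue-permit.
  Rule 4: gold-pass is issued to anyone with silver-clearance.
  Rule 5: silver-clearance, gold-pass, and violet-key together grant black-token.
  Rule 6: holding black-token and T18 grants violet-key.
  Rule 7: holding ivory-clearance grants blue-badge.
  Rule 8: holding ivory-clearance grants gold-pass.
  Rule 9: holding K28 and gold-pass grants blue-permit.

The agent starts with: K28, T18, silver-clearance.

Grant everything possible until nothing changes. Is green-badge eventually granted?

Yes

Holding silver-clearance grants gold-pass (Rule 4).
Holding K28 and gold-pass grants blue-permit (Rule 9).
Holding blue-permit grants green-badge (Rule 1).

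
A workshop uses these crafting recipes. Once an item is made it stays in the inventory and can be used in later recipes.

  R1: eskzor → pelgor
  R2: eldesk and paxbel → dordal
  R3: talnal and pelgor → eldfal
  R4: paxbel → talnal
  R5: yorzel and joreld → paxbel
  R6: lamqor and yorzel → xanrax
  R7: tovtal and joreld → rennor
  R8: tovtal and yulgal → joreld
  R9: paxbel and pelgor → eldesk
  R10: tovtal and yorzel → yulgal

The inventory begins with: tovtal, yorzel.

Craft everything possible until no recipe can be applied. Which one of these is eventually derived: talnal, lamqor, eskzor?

talnal

Using R10, tovtal and yorzel make yulgal.
Using R8, tovtal and yulgal make joreld.
yorzel and joreld → paxbel (R5).
Using R4, paxbel makes talnal.
No rule produces eskzor, and it is not given. No rule produces lamqor, and it is not given.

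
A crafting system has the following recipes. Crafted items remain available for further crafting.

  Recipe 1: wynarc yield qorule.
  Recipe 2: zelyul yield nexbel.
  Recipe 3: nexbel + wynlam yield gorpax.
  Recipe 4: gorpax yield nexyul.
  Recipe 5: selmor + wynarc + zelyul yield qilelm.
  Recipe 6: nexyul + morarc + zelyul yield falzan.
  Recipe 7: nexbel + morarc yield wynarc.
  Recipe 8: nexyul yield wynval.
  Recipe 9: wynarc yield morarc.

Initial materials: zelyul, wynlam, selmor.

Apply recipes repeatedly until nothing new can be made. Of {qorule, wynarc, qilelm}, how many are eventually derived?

0

qorule would need wynarc (Recipe 1), but wynarc is never obtained.
wynarc would need nexbel and morarc (Recipe 7), but morarc is never obtained.
qilelm would need selmor, wynarc, and zelyul (Recipe 5), but wynarc is never obtained.
None of the 3 are reached.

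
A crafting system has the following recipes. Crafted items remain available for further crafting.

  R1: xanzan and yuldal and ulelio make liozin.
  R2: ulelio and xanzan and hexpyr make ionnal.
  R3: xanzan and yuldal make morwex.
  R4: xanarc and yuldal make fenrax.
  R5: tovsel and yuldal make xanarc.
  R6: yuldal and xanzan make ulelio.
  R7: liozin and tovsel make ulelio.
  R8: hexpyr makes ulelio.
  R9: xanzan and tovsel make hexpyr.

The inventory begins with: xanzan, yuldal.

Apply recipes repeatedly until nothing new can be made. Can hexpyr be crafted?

hexpyr would need xanzan and tovsel (R9), but tovsel is never obtained.

No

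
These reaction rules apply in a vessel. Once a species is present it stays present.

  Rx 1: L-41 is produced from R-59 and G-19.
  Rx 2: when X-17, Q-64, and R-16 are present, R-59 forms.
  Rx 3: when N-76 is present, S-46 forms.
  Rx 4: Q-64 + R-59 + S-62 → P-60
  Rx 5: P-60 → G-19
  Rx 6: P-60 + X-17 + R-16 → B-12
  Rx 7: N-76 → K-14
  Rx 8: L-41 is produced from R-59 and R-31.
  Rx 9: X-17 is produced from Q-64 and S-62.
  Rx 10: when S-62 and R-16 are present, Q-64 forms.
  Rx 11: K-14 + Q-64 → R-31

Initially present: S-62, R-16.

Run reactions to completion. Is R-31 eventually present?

R-31 would need K-14 and Q-64 (Rx 11), but K-14 never forms.

No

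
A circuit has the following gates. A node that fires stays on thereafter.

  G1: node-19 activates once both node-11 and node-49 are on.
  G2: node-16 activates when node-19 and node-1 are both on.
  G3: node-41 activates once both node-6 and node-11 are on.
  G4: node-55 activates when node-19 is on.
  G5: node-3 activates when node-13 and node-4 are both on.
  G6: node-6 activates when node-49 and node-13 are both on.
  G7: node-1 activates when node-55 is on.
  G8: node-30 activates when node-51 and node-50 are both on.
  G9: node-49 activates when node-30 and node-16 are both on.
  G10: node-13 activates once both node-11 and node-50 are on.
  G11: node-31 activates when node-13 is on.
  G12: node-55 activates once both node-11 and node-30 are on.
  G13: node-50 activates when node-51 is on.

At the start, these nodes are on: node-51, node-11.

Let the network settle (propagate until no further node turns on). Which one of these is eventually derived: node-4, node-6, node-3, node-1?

node-1

node-51 is on, so node-50 activates (G13).
node-51 and node-50 are on, so node-30 activates (G8).
node-11 and node-30 are on, so node-55 activates (G12).
G7: node-55 on → node-1 on.
node-6 would need node-49 and node-13 (G6), but node-49 never turns on. No rule produces node-4, and it is not given. node-3 would need node-13 and node-4 (G5), but node-4 never turns on.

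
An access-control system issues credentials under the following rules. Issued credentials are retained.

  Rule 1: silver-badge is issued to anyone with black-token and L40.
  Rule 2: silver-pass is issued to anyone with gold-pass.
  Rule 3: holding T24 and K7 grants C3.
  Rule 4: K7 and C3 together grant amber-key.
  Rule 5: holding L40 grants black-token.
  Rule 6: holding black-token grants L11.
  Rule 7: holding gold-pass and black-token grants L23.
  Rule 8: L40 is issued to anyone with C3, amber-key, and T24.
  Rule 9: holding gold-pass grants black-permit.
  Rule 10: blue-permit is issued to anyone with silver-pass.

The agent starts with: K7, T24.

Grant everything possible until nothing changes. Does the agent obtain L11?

Yes

Holding T24 and K7 grants C3 (Rule 3).
Holding K7 and C3 grants amber-key (Rule 4).
Holding C3, amber-key, and T24 grants L40 (Rule 8).
Holding L40 grants black-token (Rule 5).
Holding black-token grants L11 (Rule 6).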